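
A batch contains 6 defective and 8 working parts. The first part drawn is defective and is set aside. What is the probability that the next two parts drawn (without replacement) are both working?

With the first part removed, 8 working remain out of 13.
P = 8/13 × 7/12 = 56/156 = 14/39.

14/39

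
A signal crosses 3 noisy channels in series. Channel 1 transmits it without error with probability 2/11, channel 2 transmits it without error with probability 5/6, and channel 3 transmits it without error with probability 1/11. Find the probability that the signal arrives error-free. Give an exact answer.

The events are sequential, so multiply the conditional probabilities:
P = 2/11 × 5/6 × 1/11 = 10/726 = 5/363.

5/363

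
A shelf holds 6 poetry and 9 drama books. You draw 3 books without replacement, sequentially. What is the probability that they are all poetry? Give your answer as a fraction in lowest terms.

4/91

P(all poetry) = 6/15 × 5/14 × 4/13 = 120/2730 = 4/91.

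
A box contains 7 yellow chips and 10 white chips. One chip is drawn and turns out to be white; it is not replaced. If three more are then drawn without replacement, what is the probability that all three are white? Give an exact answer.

3/20

After the first draw, 9 of the remaining 16 chips are white.
P = 9/16 × 8/15 × 7/14 = 504/3360 = 3/20.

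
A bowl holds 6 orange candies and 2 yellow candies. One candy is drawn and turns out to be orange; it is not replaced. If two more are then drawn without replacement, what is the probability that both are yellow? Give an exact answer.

With the first candy removed, 2 yellow remain out of 7.
P = 2/7 × 1/6 = 2/42 = 1/21.

1/21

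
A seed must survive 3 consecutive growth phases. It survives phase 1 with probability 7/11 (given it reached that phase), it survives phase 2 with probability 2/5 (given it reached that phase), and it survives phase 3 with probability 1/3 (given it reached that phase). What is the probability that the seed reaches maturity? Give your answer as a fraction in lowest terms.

The events are sequential, so multiply the conditional probabilities:
P = 7/11 × 2/5 × 1/3 = 14/165.

14/165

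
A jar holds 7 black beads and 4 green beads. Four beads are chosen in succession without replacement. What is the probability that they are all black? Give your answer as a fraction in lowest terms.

P(all black) = 7/11 × 6/10 × 5/9 × 4/8 = 840/7920 = 7/66.

7/66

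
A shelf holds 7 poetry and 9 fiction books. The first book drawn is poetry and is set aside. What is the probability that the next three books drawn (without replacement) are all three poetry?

With the first book removed, 6 poetry remain out of 15.
P = 6/15 × 5/14 × 4/13 = 120/2730 = 4/91.

4/91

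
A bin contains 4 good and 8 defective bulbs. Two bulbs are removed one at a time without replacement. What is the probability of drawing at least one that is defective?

10/11

P(no defective) = 4/12 × 3/11 = 12/132 = 1/11.
P(at least one) = 1 − 1/11 = 10/11.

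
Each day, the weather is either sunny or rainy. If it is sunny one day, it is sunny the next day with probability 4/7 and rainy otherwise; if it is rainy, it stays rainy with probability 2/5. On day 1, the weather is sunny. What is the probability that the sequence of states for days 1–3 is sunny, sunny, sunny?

16/49

Day 1 is given. For each transition, use the conditional probability from the current state:
P(sunny | sunny) = 4/7; P(sunny | sunny) = 4/7.
P = 4/7 × 4/7 = 16/49.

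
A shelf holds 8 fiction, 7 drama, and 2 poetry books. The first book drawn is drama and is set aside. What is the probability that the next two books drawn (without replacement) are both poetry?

1/120

After the first draw, 2 of the remaining 16 books are poetry.
P = 2/16 × 1/15 = 2/240 = 1/120.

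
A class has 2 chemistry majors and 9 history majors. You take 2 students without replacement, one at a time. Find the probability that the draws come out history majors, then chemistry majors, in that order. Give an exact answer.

Each draw changes the counts, so multiply the conditional probabilities along the sequence:
P = 9/11 × 2/10 = 18/110 = 9/55.

9/55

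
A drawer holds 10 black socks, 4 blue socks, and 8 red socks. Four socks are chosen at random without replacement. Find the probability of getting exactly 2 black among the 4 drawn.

One ordering (black drawn first) has probability 10/22 × 9/21 × 12/20 × 11/19 = 11880/175560 = 9/133.
There are C(4,2) = 6 such orderings, each equally likely, so P = 6 × 9/133 = 54/133.

54/133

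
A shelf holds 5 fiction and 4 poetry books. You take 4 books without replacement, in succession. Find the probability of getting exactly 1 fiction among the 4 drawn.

One ordering (fiction drawn first) has probability 5/9 × 4/8 × 3/7 × 2/6 = 120/3024 = 5/126.
There are C(4,1) = 4 such orderings, each equally likely, so P = 4 × 5/126 = 10/63.

10/63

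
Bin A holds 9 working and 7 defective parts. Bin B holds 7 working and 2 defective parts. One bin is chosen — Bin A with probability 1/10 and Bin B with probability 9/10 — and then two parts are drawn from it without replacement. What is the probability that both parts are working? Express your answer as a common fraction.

From Bin A: P(both working) = (9/16)(8/15) = 3/10.
From Bin B: P(both working) = (7/9)(6/8) = 7/12.
Total probability = (1/10)(3/10) + (9/10)(7/12) = 111/200.

111/200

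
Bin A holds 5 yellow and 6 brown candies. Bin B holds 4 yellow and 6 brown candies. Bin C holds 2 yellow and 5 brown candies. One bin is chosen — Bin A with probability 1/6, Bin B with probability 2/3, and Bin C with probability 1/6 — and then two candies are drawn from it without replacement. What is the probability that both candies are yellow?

881/6930

From Bin A: P(both yellow) = (5/11)(4/10) = 2/11.
From Bin B: P(both yellow) = (4/10)(3/9) = 2/15.
From Bin C: P(both yellow) = (2/7)(1/6) = 1/21.
Total probability = (1/6)(2/11) + (2/3)(2/15) + (1/6)(1/21) = 881/6930.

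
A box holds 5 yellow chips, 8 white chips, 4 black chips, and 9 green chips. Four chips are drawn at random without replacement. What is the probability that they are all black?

1/14950

P = 4/26 × 3/25 × 2/24 × 1/23 = 24/358800 = 1/14950.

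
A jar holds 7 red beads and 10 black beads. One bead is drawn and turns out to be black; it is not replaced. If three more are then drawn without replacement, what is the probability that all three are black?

After the first draw, 9 of the remaining 16 beads are black.
P = 9/16 × 8/15 × 7/14 = 504/3360 = 3/20.

3/20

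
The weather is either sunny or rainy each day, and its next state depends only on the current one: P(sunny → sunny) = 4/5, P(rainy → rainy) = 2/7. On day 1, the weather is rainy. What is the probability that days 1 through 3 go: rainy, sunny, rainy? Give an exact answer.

1/7

Day 1 is given. For each transition, use the conditional probability from the current state:
P(sunny | rainy) = 5/7; P(rainy | sunny) = 1/5.
P = 5/7 × 1/5 = 5/35 = 1/7.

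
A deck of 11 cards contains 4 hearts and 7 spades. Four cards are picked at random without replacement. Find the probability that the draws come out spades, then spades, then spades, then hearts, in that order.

7/66

Chain rule:
P = 7/11 × 6/10 × 5/9 × 4/8 = 840/7920 = 7/66.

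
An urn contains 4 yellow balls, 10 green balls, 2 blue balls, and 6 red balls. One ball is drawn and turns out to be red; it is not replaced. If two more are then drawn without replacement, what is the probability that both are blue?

1/210

With the first ball removed, 2 blue remain out of 21.
P = 2/21 × 1/20 = 2/420 = 1/210.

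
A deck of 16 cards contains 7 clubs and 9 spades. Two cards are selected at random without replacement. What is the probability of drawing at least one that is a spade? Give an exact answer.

33/40

P(no spades) = 7/16 × 6/15 = 42/240 = 7/40.
P(at least one) = 1 − 7/40 = 33/40.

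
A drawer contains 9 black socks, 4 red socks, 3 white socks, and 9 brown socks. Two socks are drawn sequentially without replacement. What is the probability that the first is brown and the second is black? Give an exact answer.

27/200

Each draw changes the counts, so multiply the conditional probabilities along the sequence:
P = 9/25 × 9/24 = 81/600 = 27/200.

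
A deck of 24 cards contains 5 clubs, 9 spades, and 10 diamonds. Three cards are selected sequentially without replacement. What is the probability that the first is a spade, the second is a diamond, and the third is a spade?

15/253

Chain rule:
P = 9/24 × 10/23 × 8/22 = 720/12144 = 15/253.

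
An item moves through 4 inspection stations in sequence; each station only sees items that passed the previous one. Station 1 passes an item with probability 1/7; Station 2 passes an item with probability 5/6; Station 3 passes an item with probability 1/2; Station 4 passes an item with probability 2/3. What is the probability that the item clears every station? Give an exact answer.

The events are sequential, so multiply the conditional probabilities:
P = 1/7 × 5/6 × 1/2 × 2/3 = 10/252 = 5/126.

5/126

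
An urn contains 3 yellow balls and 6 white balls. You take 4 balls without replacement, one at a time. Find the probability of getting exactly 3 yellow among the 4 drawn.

1/21

One ordering (yellow drawn first) has probability 3/9 × 2/8 × 1/7 × 6/6 = 36/3024 = 1/84.
There are C(4,3) = 4 such orderings, each equally likely, so P = 4 × 1/84 = 1/21.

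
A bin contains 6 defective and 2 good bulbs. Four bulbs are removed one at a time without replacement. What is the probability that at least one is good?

P(no good) = 6/8 × 5/7 × 4/6 × 3/5 = 360/1680 = 3/14.
P(at least one) = 1 − 3/14 = 11/14.

11/14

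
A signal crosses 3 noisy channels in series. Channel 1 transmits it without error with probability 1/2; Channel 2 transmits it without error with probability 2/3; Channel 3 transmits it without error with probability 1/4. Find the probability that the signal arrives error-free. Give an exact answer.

1/12

Multiplying along the chain,
P = 1/2 × 2/3 × 1/4 = 2/24 = 1/12.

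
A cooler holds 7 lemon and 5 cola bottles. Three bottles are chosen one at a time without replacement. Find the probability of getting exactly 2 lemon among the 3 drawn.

21/44

One ordering (lemon drawn first) has probability 7/12 × 6/11 × 5/10 = 210/1320 = 7/44.
There are C(3,2) = 3 such orderings, each equally likely, so P = 3 × 7/44 = 21/44.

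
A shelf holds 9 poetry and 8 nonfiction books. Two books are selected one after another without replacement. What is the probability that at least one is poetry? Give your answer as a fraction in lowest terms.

27/34

P(no poetry) = 8/17 × 7/16 = 56/272 = 7/34.
P(at least one) = 1 − 7/34 = 27/34.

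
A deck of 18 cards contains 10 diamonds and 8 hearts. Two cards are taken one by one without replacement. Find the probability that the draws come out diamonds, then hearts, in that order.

40/153

Multiply the probability of each draw given the previous ones:
P = 10/18 × 8/17 = 80/306 = 40/153.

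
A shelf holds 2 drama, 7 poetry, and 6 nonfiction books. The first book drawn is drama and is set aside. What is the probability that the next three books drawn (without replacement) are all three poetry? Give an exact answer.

After the first draw, 7 of the remaining 14 books are poetry.
P = 7/14 × 6/13 × 5/12 = 210/2184 = 5/52.

5/52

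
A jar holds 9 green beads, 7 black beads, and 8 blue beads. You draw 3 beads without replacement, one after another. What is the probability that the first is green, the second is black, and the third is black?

63/2024

Multiply the probability of each draw given the previous ones:
P = 9/24 × 7/23 × 6/22 = 378/12144 = 63/2024.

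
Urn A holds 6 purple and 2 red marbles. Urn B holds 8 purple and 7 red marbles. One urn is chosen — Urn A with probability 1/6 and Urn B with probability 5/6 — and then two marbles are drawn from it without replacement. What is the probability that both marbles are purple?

157/504

From Urn A: P(both purple) = (6/8)(5/7) = 15/28.
From Urn B: P(both purple) = (8/15)(7/14) = 4/15.
Total probability = (1/6)(15/28) + (5/6)(4/15) = 157/504.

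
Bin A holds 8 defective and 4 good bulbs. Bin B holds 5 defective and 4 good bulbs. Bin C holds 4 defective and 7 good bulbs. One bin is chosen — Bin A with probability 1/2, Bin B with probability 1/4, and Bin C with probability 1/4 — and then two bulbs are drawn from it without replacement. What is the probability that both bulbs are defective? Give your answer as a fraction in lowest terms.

From Bin A: P(both defective) = (8/12)(7/11) = 14/33.
From Bin B: P(both defective) = (5/9)(4/8) = 5/18.
From Bin C: P(both defective) = (4/11)(3/10) = 6/55.
Total probability = (1/2)(14/33) + (1/4)(5/18) + (1/4)(6/55) = 1223/3960.

1223/3960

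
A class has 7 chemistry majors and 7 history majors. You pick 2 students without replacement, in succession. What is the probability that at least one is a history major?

P(no history majors) = 7/14 × 6/13 = 42/182 = 3/13.
P(at least one) = 1 − 3/13 = 10/13.

10/13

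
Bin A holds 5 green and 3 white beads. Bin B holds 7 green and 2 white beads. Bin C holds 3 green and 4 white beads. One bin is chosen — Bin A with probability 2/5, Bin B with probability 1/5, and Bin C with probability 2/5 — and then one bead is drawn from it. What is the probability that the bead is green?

727/1260

From Bin A: P(green) = 5/8.
From Bin B: P(green) = 7/9.
From Bin C: P(green) = 3/7.
Total probability = (2/5)(5/8) + (1/5)(7/9) + (2/5)(3/7) = 727/1260.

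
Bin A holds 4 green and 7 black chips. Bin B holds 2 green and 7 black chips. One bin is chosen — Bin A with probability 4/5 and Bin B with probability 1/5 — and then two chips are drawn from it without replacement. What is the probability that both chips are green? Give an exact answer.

919/9900

From Bin A: P(both green) = (4/11)(3/10) = 6/55.
From Bin B: P(both green) = (2/9)(1/8) = 1/36.
Total probability = (4/5)(6/55) + (1/5)(1/36) = 919/9900.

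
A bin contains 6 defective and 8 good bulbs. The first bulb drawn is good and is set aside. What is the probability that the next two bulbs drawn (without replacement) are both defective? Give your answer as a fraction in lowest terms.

5/26

With the first bulb removed, 6 defective remain out of 13.
P = 6/13 × 5/12 = 30/156 = 5/26.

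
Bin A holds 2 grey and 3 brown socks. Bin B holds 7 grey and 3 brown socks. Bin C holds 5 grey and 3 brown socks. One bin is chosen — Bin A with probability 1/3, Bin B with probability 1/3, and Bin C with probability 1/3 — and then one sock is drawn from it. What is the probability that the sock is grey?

From Bin A: P(grey) = 2/5.
From Bin B: P(grey) = 7/10.
From Bin C: P(grey) = 5/8.
Total probability = (1/3)(2/5) + (1/3)(7/10) + (1/3)(5/8) = 23/40.

23/40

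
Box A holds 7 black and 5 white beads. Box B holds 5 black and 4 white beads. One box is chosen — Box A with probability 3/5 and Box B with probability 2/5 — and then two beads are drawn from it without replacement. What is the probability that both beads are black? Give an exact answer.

299/990

From Box A: P(both black) = (7/12)(6/11) = 7/22.
From Box B: P(both black) = (5/9)(4/8) = 5/18.
Total probability = (3/5)(7/22) + (2/5)(5/18) = 299/990.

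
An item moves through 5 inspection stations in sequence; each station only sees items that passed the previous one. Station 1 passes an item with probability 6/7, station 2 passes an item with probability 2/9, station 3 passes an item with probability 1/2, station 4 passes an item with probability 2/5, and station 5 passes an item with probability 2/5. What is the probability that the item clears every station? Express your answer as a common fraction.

8/525

Each stage is reached only if all earlier stages succeed, so
P = 6/7 × 2/9 × 1/2 × 2/5 × 2/5 = 48/3150 = 8/525.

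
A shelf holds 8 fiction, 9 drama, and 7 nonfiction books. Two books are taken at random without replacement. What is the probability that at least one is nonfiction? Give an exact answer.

35/69

P(no nonfiction) = 17/24 × 16/23 = 272/552 = 34/69.
P(at least one) = 1 − 34/69 = 35/69.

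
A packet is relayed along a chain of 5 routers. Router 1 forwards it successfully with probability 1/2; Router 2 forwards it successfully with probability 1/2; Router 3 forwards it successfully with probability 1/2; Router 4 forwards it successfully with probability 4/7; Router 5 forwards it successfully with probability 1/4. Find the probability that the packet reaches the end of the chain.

1/56

The events are sequential, so multiply the conditional probabilities:
P = 1/2 × 1/2 × 1/2 × 4/7 × 1/4 = 4/224 = 1/56.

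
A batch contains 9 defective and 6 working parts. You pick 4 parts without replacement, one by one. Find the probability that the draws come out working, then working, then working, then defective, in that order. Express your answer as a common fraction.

Multiply the probability of each draw given the previous ones:
P = 6/15 × 5/14 × 4/13 × 9/12 = 1080/32760 = 3/91.

3/91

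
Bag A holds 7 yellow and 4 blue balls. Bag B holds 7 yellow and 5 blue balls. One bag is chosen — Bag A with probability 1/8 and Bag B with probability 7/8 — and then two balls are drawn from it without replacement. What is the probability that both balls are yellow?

From Bag A: P(both yellow) = (7/11)(6/10) = 21/55.
From Bag B: P(both yellow) = (7/12)(6/11) = 7/22.
Total probability = (1/8)(21/55) + (7/8)(7/22) = 287/880.

287/880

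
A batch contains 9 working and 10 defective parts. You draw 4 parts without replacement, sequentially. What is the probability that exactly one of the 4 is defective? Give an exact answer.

One ordering (defective drawn first) has probability 10/19 × 9/18 × 8/17 × 7/16 = 5040/93024 = 35/646.
There are C(4,1) = 4 such orderings, each equally likely, so P = 4 × 35/646 = 70/323.

70/323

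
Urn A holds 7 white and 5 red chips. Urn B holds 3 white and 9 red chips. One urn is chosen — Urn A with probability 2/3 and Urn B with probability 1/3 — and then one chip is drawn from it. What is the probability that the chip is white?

17/36

From Urn A: P(white) = 7/12.
From Urn B: P(white) = 3/12.
Total probability = (2/3)(7/12) + (1/3)(3/12) = 17/36.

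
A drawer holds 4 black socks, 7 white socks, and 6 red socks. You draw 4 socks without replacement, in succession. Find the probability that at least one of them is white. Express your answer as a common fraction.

31/34

P(no white) = 10/17 × 9/16 × 8/15 × 7/14 = 5040/57120 = 3/34.
P(at least one) = 1 − 3/34 = 31/34.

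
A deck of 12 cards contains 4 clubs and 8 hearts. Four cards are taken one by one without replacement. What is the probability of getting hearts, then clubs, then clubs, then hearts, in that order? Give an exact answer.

28/495

Multiply the probability of each draw given the previous ones:
P = 8/12 × 4/11 × 3/10 × 7/9 = 672/11880 = 28/495.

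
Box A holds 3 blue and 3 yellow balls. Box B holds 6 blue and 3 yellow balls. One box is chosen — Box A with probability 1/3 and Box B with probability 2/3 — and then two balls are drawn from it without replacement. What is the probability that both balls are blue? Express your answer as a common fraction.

31/90

From Box A: P(both blue) = (3/6)(2/5) = 1/5.
From Box B: P(both blue) = (6/9)(5/8) = 5/12.
Total probability = (1/3)(1/5) + (2/3)(5/12) = 31/90.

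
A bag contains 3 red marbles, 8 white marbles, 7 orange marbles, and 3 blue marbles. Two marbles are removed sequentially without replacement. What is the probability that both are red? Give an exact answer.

P = 3/21 × 2/20 = 6/420 = 1/70.

1/70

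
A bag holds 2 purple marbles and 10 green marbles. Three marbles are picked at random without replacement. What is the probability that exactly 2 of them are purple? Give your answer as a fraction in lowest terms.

One ordering (purple drawn first) has probability 2/12 × 1/11 × 10/10 = 20/1320 = 1/66.
There are C(3,2) = 3 such orderings, each equally likely, so P = 3 × 1/66 = 1/22.

1/22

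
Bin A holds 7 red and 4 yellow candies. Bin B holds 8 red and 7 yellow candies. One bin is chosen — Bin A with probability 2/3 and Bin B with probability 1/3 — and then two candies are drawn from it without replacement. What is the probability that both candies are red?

34/99

From Bin A: P(both red) = (7/11)(6/10) = 21/55.
From Bin B: P(both red) = (8/15)(7/14) = 4/15.
Total probability = (2/3)(21/55) + (1/3)(4/15) = 34/99.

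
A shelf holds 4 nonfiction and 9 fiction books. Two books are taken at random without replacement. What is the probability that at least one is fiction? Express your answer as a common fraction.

P(no fiction) = 4/13 × 3/12 = 12/156 = 1/13.
P(at least one) = 1 − 1/13 = 12/13.

12/13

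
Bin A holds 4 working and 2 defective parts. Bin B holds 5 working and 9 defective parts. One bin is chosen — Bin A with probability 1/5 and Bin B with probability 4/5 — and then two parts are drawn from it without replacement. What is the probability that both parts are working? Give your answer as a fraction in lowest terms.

382/2275

From Bin A: P(both working) = (4/6)(3/5) = 2/5.
From Bin B: P(both working) = (5/14)(4/13) = 10/91.
Total probability = (1/5)(2/5) + (4/5)(10/91) = 382/2275.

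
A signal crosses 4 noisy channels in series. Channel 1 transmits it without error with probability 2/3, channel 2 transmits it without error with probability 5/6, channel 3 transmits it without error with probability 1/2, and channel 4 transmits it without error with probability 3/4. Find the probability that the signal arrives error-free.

Multiplying along the chain,
P = 2/3 × 5/6 × 1/2 × 3/4 = 30/144 = 5/24.

5/24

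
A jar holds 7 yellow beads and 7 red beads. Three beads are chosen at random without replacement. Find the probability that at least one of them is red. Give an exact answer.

47/52

P(no red) = 7/14 × 6/13 × 5/12 = 210/2184 = 5/52.
P(at least one) = 1 − 5/52 = 47/52.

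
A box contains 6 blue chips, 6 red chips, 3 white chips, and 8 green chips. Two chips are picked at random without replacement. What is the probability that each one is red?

P(all red) = 6/23 × 5/22 = 30/506 = 15/253.

15/253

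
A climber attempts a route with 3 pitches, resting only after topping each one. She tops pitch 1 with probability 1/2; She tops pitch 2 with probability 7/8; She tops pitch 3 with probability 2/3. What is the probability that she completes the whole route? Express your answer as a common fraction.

The events are sequential, so multiply the conditional probabilities:
P = 1/2 × 7/8 × 2/3 = 14/48 = 7/24.

7/24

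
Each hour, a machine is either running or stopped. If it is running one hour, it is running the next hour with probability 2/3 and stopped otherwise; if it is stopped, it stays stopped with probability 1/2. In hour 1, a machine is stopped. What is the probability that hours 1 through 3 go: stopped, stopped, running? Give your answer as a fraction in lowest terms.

1/4

Hour 1 is given. For each transition, use the conditional probability from the current state:
P(stopped | stopped) = 1/2; P(running | stopped) = 1/2.
P = 1/2 × 1/2 = 1/4.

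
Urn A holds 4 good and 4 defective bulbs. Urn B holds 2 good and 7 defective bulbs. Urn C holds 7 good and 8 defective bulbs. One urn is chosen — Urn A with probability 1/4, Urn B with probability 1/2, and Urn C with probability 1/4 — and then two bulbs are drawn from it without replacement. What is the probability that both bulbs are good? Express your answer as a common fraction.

From Urn A: P(both good) = (4/8)(3/7) = 3/14.
From Urn B: P(both good) = (2/9)(1/8) = 1/36.
From Urn C: P(both good) = (7/15)(6/14) = 1/5.
Total probability = (1/4)(3/14) + (1/2)(1/36) + (1/4)(1/5) = 37/315.

37/315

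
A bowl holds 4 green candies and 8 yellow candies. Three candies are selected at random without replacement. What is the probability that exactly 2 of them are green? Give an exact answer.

One ordering (green drawn first) has probability 4/12 × 3/11 × 8/10 = 96/1320 = 4/55.
There are C(3,2) = 3 such orderings, each equally likely, so P = 3 × 4/55 = 12/55.

12/55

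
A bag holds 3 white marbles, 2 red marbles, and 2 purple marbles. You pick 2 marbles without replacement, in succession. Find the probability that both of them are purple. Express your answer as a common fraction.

1/21

P = 2/7 × 1/6 = 2/42 = 1/21.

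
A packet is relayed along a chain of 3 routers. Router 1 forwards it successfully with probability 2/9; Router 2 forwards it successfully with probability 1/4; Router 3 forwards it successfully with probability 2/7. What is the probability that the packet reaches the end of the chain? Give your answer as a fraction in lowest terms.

Multiplying along the chain,
P = 2/9 × 1/4 × 2/7 = 4/252 = 1/63.

1/63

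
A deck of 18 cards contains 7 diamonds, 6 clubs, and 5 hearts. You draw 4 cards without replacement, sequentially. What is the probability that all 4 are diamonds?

P = 7/18 × 6/17 × 5/16 × 4/15 = 840/73440 = 7/612.

7/612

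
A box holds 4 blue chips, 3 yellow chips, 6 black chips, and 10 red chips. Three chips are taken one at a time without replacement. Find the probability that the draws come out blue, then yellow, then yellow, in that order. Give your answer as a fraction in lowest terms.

4/1771

Each draw changes the counts, so multiply the conditional probabilities along the sequence:
P = 4/23 × 3/22 × 2/21 = 24/10626 = 4/1771.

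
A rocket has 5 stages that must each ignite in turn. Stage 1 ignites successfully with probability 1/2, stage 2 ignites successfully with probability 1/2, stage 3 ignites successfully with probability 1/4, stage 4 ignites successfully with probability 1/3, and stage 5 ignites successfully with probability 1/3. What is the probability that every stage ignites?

1/144

Multiplying along the chain,
P = 1/2 × 1/2 × 1/4 × 1/3 × 1/3 = 1/144.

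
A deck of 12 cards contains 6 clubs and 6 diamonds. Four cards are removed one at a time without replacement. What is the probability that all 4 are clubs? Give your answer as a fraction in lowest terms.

1/33

P = 6/12 × 5/11 × 4/10 × 3/9 = 360/11880 = 1/33.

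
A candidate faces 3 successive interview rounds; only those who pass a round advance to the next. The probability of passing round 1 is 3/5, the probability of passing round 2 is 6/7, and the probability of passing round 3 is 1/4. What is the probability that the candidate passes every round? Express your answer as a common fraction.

Each stage is reached only if all earlier stages succeed, so
P = 3/5 × 6/7 × 1/4 = 18/140 = 9/70.

9/70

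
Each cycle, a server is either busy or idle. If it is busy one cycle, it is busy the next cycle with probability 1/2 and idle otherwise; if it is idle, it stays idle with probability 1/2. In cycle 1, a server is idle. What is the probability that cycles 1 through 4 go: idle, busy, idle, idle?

Cycle 1 is given. For each transition, use the conditional probability from the current state:
P(busy | idle) = 1/2; P(idle | busy) = 1/2; P(idle | idle) = 1/2.
P = 1/2 × 1/2 × 1/2 = 1/8.

1/8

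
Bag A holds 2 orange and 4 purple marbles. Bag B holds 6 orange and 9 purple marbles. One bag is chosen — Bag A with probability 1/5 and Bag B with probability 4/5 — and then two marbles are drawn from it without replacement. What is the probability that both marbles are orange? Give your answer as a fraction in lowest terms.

67/525

From Bag A: P(both orange) = (2/6)(1/5) = 1/15.
From Bag B: P(both orange) = (6/15)(5/14) = 1/7.
Total probability = (1/5)(1/15) + (4/5)(1/7) = 67/525.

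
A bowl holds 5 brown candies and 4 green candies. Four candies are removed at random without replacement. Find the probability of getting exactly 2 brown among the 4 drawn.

10/21

One ordering (brown drawn first) has probability 5/9 × 4/8 × 4/7 × 3/6 = 240/3024 = 5/63.
There are C(4,2) = 6 such orderings, each equally likely, so P = 6 × 5/63 = 10/21.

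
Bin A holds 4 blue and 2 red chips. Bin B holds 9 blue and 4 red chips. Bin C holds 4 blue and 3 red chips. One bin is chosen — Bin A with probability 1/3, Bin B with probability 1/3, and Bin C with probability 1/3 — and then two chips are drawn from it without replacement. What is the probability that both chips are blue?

174/455

From Bin A: P(both blue) = (4/6)(3/5) = 2/5.
From Bin B: P(both blue) = (9/13)(8/12) = 6/13.
From Bin C: P(both blue) = (4/7)(3/6) = 2/7.
Total probability = (1/3)(2/5) + (1/3)(6/13) + (1/3)(2/7) = 174/455.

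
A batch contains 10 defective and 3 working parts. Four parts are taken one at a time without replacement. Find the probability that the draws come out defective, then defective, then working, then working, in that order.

Chain rule:
P = 10/13 × 9/12 × 3/11 × 2/10 = 540/17160 = 9/286.

9/286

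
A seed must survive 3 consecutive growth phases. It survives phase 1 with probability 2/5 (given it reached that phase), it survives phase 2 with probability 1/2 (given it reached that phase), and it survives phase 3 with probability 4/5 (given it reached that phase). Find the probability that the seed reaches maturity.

The events are sequential, so multiply the conditional probabilities:
P = 2/5 × 1/2 × 4/5 = 8/50 = 4/25.

4/25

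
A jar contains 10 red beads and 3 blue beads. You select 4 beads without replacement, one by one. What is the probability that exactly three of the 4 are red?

One ordering (red drawn first) has probability 10/13 × 9/12 × 8/11 × 3/10 = 2160/17160 = 18/143.
There are C(4,3) = 4 such orderings, each equally likely, so P = 4 × 18/143 = 72/143.

72/143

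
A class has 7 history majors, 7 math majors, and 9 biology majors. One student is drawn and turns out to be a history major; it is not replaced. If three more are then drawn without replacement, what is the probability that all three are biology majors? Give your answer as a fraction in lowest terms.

3/55

After the first draw, 9 of the remaining 22 students are biology majors.
P = 9/22 × 8/21 × 7/20 = 504/9240 = 3/55.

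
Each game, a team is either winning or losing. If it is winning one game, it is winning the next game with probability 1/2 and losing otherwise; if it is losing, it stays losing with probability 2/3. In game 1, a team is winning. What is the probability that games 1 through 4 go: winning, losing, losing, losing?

2/9

Game 1 is given. For each transition, use the conditional probability from the current state:
P(losing | winning) = 1/2; P(losing | losing) = 2/3; P(losing | losing) = 2/3.
P = 1/2 × 2/3 × 2/3 = 4/18 = 2/9.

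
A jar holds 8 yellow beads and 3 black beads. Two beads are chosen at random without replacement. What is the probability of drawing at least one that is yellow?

52/55

P(no yellow) = 3/11 × 2/10 = 6/110 = 3/55.
P(at least one) = 1 − 3/55 = 52/55.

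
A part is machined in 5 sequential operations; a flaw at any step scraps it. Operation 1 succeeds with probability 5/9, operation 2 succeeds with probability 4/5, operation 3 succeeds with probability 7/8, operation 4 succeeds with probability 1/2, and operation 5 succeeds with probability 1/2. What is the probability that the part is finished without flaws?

Each stage is reached only if all earlier stages succeed, so
P = 5/9 × 4/5 × 7/8 × 1/2 × 1/2 = 140/1440 = 7/72.

7/72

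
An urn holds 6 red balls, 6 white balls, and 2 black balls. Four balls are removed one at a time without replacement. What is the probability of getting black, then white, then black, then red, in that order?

Each draw changes the counts, so multiply the conditional probabilities along the sequence:
P = 2/14 × 6/13 × 1/12 × 6/11 = 72/24024 = 3/1001.

3/1001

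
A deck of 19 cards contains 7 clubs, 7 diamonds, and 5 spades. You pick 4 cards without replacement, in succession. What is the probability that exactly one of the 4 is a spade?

One ordering (a spade drawn first) has probability 5/19 × 14/18 × 13/17 × 12/16 = 10920/93024 = 455/3876.
There are C(4,1) = 4 such orderings, each equally likely, so P = 4 × 455/3876 = 455/969.

455/969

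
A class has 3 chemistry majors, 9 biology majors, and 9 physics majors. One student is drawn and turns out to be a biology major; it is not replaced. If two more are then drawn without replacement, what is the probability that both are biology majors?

With the first student removed, 8 biology majors remain out of 20.
P = 8/20 × 7/19 = 56/380 = 14/95.

14/95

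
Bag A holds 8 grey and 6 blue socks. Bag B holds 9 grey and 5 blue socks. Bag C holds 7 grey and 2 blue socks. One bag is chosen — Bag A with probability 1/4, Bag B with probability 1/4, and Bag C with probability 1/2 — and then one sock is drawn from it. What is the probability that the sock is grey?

From Bag A: P(grey) = 8/14.
From Bag B: P(grey) = 9/14.
From Bag C: P(grey) = 7/9.
Total probability = (1/4)(8/14) + (1/4)(9/14) + (1/2)(7/9) = 349/504.

349/504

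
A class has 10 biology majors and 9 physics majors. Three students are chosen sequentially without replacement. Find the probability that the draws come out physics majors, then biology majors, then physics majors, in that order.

Chain rule:
P = 9/19 × 10/18 × 8/17 = 720/5814 = 40/323.

40/323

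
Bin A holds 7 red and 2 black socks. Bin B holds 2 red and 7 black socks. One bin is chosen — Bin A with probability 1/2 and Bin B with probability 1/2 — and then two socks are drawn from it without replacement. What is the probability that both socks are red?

11/36

From Bin A: P(both red) = (7/9)(6/8) = 7/12.
From Bin B: P(both red) = (2/9)(1/8) = 1/36.
Total probability = (1/2)(7/12) + (1/2)(1/36) = 11/36.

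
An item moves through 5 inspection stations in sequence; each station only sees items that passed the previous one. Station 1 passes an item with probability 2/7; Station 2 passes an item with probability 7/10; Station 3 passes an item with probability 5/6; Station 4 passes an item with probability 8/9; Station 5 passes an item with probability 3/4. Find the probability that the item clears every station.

1/9

Multiplying along the chain,
P = 2/7 × 7/10 × 5/6 × 8/9 × 3/4 = 1680/15120 = 1/9.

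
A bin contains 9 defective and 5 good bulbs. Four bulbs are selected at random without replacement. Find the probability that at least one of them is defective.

P(no defective) = 5/14 × 4/13 × 3/12 × 2/11 = 120/24024 = 5/1001.
P(at least one) = 1 − 5/1001 = 996/1001.

996/1001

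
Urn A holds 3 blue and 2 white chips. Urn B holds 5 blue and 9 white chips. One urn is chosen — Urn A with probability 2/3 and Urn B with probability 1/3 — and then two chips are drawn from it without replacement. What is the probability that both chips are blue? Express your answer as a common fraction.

323/1365

From Urn A: P(both blue) = (3/5)(2/4) = 3/10.
From Urn B: P(both blue) = (5/14)(4/13) = 10/91.
Total probability = (2/3)(3/10) + (1/3)(10/91) = 323/1365.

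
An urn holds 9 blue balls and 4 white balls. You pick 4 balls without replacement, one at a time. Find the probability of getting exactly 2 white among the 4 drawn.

One ordering (white drawn first) has probability 4/13 × 3/12 × 9/11 × 8/10 = 864/17160 = 36/715.
There are C(4,2) = 6 such orderings, each equally likely, so P = 6 × 36/715 = 216/715.

216/715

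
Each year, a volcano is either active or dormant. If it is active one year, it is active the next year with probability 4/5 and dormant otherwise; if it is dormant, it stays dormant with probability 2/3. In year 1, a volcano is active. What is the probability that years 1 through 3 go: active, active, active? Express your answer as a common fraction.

16/25

Year 1 is given. For each transition, use the conditional probability from the current state:
P(active | active) = 4/5; P(active | active) = 4/5.
P = 4/5 × 4/5 = 16/25.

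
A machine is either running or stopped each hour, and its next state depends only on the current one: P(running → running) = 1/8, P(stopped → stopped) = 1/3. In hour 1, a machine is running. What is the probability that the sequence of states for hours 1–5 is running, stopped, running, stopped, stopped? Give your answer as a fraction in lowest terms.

49/288

Hour 1 is given. For each transition, use the conditional probability from the current state:
P(stopped | running) = 7/8; P(running | stopped) = 2/3; P(stopped | running) = 7/8; P(stopped | stopped) = 1/3.
P = 7/8 × 2/3 × 7/8 × 1/3 = 98/576 = 49/288.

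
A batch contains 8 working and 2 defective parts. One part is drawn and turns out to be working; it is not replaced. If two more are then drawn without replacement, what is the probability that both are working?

7/12

After the first draw, 7 of the remaining 9 parts are working.
P = 7/9 × 6/8 = 42/72 = 7/12.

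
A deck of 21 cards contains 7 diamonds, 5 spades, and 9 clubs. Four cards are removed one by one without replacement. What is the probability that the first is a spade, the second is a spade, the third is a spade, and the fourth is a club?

1/266

Each draw changes the counts, so multiply the conditional probabilities along the sequence:
P = 5/21 × 4/20 × 3/19 × 9/18 = 540/143640 = 1/266.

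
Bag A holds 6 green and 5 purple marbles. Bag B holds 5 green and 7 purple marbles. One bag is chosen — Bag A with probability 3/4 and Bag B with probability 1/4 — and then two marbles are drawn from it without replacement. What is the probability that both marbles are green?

8/33

From Bag A: P(both green) = (6/11)(5/10) = 3/11.
From Bag B: P(both green) = (5/12)(4/11) = 5/33.
Total probability = (3/4)(3/11) + (1/4)(5/33) = 8/33.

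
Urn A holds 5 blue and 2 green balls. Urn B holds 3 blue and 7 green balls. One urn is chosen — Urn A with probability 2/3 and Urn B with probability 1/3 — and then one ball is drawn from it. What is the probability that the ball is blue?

121/210

From Urn A: P(blue) = 5/7.
From Urn B: P(blue) = 3/10.
Total probability = (2/3)(5/7) + (1/3)(3/10) = 121/210.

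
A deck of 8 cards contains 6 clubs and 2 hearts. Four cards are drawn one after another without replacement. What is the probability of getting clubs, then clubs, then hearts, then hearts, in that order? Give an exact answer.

Each draw changes the counts, so multiply the conditional probabilities along the sequence:
P = 6/8 × 5/7 × 2/6 × 1/5 = 60/1680 = 1/28.

1/28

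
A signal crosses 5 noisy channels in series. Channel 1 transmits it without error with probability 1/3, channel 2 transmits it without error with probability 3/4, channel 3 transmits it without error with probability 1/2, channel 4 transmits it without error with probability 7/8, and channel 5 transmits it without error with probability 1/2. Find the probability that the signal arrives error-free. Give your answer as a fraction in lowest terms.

Multiplying along the chain,
P = 1/3 × 3/4 × 1/2 × 7/8 × 1/2 = 21/384 = 7/128.

7/128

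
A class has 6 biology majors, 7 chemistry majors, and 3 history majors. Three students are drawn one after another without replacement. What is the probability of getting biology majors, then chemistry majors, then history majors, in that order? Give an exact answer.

3/80

Chain rule:
P = 6/16 × 7/15 × 3/14 = 126/3360 = 3/80.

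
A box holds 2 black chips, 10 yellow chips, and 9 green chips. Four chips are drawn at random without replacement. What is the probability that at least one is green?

122/133

P(no green) = 12/21 × 11/20 × 10/19 × 9/18 = 11880/143640 = 11/133.
P(at least one) = 1 − 11/133 = 122/133.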